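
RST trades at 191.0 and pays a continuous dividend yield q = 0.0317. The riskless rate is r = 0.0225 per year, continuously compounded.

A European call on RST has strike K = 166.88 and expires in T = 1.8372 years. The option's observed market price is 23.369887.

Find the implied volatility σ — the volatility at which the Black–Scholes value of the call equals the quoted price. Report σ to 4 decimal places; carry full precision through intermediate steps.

At σ = 0.1132 the Black–Scholes value reproduces the quote:
σ√T = 0.1132·√1.8372 = 0.153435
d₁ = (ln(S/K) + (r−q+σ²/2)T) / (σ√T) = (ln(191.0/166.88) + (0.0225−0.0317+0.1132²/2)·1.8372) / 0.153435 = (0.134998 − 0.005131) / 0.153435 = 0.846399
d₂ = d₁ − σ√T = 0.846399 − 0.153435 = 0.692964
e^{−rT} = 0.959506
e^{−qT} = 0.943424
N(d₁) = 0.801335,  N(d₂) = 0.755834
V = S·e^{−qT}·N(d₁) − K·e^{−rT}·N(d₂) = 144.395783 − 121.025896 = 23.369887 (the observed quote) — the price is monotone increasing in volatility, hence this σ is the only solution

sigma = 0.1132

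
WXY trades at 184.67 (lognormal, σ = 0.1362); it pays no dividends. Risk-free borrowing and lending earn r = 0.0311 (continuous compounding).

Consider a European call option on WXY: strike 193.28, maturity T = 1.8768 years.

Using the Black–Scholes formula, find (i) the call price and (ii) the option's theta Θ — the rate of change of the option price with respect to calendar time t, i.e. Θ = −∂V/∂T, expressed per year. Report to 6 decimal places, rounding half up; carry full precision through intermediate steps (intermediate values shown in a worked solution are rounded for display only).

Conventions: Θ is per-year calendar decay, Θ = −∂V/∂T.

σ√T = 0.1362·√1.8768 = 0.186589
d₁ = (ln(S/K) + (r+σ²/2)T) / (σ√T) = (ln(184.67/193.28) + (0.0311+0.1362²/2)·1.8768) / 0.186589 = (-0.045569 + 0.075776) / 0.186589 = 0.161889
d₂ = d₁ − σ√T = 0.161889 − 0.186589 = -0.024700
e^{−rT} = 0.943302
N(d₁) = 0.564303,  N(d₂) = 0.490147
Call price V = S·N(d₁) − K·e^{−rT}·N(d₂) = 104.209917 − 89.364355 = 14.845561
φ(d₁) = (1/√(2π))·e^{−d₁²/2} = 0.393749
Θ = −S·φ(d₁)·σ/(2√T) − r·K·e^{−rT}·N(d₂) = −3.614544 − 2.779231 = -6.393775

price = 14.845561
Θ = -6.393775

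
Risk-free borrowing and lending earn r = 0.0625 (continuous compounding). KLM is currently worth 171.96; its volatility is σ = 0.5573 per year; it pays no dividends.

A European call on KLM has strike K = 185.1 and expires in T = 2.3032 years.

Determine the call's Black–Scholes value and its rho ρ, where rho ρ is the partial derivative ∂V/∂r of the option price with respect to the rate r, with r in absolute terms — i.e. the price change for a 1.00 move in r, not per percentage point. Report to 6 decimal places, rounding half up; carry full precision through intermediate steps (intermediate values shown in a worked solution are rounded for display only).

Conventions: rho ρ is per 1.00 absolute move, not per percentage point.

σ√T = 0.5573·√2.3032 = 0.845775
d₁ = (ln(S/K) + (r+σ²/2)T) / (σ√T) = (ln(171.96/185.1) + (0.0625+0.5573²/2)·2.3032) / 0.845775 = (-0.073634 + 0.501618) / 0.845775 = 0.506025
d₂ = d₁ − σ√T = 0.506025 − 0.845775 = -0.339750
e^{−rT} = 0.865931
N(d₁) = 0.693580,  N(d₂) = 0.367022
Call price V = S·N(d₁) − K·e^{−rT}·N(d₂) = 119.268099 − 58.827761 = 60.440339
ρ = K·T·e^{−rT}·N(d₂) = 135.492098

price = 60.440339
ρ = 135.492098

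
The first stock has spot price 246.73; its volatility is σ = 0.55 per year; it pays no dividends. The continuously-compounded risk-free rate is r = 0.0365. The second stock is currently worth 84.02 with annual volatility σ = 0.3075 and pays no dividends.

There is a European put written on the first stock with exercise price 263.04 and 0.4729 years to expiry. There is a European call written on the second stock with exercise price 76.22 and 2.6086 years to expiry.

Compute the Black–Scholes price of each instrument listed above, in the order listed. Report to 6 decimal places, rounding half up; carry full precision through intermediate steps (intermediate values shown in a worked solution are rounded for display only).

price(the first stock put K=263.04) = 44.083677
price(the second stock call K=76.22) = 23.485302

[the first stock put K=263.04]
σ√T = 0.55·√0.4729 = 0.378222
d₁ = (ln(S/K) + (r+σ²/2)T) / (σ√T) = (ln(246.73/263.04) + (0.0365+0.55²/2)·0.4729) / 0.378222 = (-0.064011 + 0.088787) / 0.378222 = 0.065505
d₂ = d₁ − σ√T = 0.065505 − 0.378222 = -0.312717
e^{−rT} = 0.982887
N(−d₁) = 0.473886,  N(−d₂) = 0.622752
price = K·e^{−rT}·N(−d₂) − S·N(−d₁) = 161.005556 − 116.921878 = 44.083677
[the second stock call K=76.22]
σ√T = 0.3075·√2.6086 = 0.496648
d₁ = (ln(S/K) + (r+σ²/2)T) / (σ√T) = (ln(84.02/76.22) + (0.0365+0.3075²/2)·2.6086) / 0.496648 = (0.097431 + 0.218544) / 0.496648 = 0.636214
d₂ = d₁ − σ√T = 0.636214 − 0.496648 = 0.139566
e^{−rT} = 0.909178
N(d₁) = 0.737682,  N(d₂) = 0.555499
price = S·N(d₁) − K·e^{−rT}·N(d₂) = 61.980005 − 38.494703 = 23.485302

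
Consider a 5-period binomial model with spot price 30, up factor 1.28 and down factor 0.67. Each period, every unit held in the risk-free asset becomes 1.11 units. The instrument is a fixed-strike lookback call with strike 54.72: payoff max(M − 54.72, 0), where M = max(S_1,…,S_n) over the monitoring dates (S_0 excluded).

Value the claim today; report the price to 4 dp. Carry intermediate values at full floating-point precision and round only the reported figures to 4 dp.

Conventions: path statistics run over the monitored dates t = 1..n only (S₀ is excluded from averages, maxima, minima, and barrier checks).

price = 7.2679

Set p* = 0.7213 (from d < R < u); the path-dependent value is the discounted p*-expectation over all price paths.
Enumerate all 2^5 = 32 price paths (U = up ×1.28, D = down ×0.67); each path with k up-moves has probability p*^k·(1−p*)^(5−k).
DDDDD: M=20.1000, payoff=0.0000, prob=0.001681
UDDDD: M=38.4000, payoff=0.0000, prob=0.004351
DUDDD: M=25.7280, payoff=0.0000, prob=0.004351
UUDDD: M=49.1520, payoff=0.0000, prob=0.011262
DDUDD: M=20.1000, payoff=0.0000, prob=0.004351
UDUDD: M=38.4000, payoff=0.0000, prob=0.011262
DUUDD: M=32.9318, payoff=0.0000, prob=0.011262
UUUDD: M=62.9146, payoff=8.1946, prob=0.029148
DDDUD: M=20.1000, payoff=0.0000, prob=0.004351
UDDUD: M=38.4000, payoff=0.0000, prob=0.011262
DUDUD: M=25.7280, payoff=0.0000, prob=0.011262
UUDUD: M=49.1520, payoff=0.0000, prob=0.029148
DDUUD: M=22.0643, payoff=0.0000, prob=0.011262
UDUUD: M=42.1528, payoff=0.0000, prob=0.029148
DUUUD: M=42.1528, payoff=0.0000, prob=0.029148
UUUUD: M=80.5306, payoff=25.8106, prob=0.075442
DDDDU: M=20.1000, payoff=0.0000, prob=0.004351
UDDDU: M=38.4000, payoff=0.0000, prob=0.011262
DUDDU: M=25.7280, payoff=0.0000, prob=0.011262
UUDDU: M=49.1520, payoff=0.0000, prob=0.029148
DDUDU: M=20.1000, payoff=0.0000, prob=0.011262
UDUDU: M=38.4000, payoff=0.0000, prob=0.029148
DUUDU: M=32.9318, payoff=0.0000, prob=0.029148
UUUDU: M=62.9146, payoff=8.1946, prob=0.075442
DDDUU: M=20.1000, payoff=0.0000, prob=0.011262
UDDUU: M=38.4000, payoff=0.0000, prob=0.029148
DUDUU: M=28.2423, payoff=0.0000, prob=0.029148
UUDUU: M=53.9555, payoff=0.0000, prob=0.075442
DDUUU: M=28.2423, payoff=0.0000, prob=0.029148
UDUUU: M=53.9555, payoff=0.0000, prob=0.075442
DUUUU: M=53.9555, payoff=0.0000, prob=0.075442
UUUUU: M=103.0792, payoff=48.3592, prob=0.195260
Price = Σ prob·payoff / R^5 = 12.246898 / 1.685058 = 7.2679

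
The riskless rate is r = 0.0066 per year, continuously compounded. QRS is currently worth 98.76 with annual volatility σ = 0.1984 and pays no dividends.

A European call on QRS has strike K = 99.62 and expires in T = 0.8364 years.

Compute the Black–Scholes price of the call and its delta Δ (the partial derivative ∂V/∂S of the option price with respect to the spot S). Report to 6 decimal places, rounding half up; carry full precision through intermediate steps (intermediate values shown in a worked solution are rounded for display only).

σ√T = 0.1984·√0.8364 = 0.181447
d₁ = (ln(S/K) + (r+σ²/2)T) / (σ√T) = (ln(98.76/99.62) + (0.0066+0.1984²/2)·0.8364) / 0.181447 = (-0.008670 + 0.021982) / 0.181447 = 0.073363
d₂ = d₁ − σ√T = 0.073363 − 0.181447 = -0.108084
e^{−rT} = 0.994495
N(d₁) = 0.529241,  N(d₂) = 0.456965
Call price V = S·N(d₁) − K·e^{−rT}·N(d₂) = 52.267860 − 45.272202 = 6.995657
Δ = N(d₁) = 0.529241

price = 6.995657
Δ = 0.529241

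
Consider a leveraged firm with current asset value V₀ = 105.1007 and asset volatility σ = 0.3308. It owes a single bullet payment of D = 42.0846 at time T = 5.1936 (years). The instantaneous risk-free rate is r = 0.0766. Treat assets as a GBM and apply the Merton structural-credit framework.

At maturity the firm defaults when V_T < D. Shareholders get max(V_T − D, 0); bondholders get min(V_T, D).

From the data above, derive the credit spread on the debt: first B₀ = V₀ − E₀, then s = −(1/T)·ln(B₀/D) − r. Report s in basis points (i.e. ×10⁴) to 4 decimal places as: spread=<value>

spread=44.2909

Apply the equity-as-call identities (strike 42.0846, horizon 5.1936 years):
d₁ = [ln(V₀/D) + (r + σ²/2)T] / (σ√T)
   = [ln(105.1007/42.0846) + (0.0766 + 0.5·0.3308²)·5.1936] / (0.3308·√5.1936)
   = [0.915237 + 0.681994] / 0.753876 = 2.118693
d₂ = d₁ − σ√T = 2.118693 − 0.753876 = 1.364817
N(d₁) = 0.982942,  N(d₂) = 0.913845,  e^(−rT) = 0.671776
E₀ = V₀·N(d₁) − D·e^(−rT)·N(d₂)
   = 105.1007·0.982942 − 42.0846·0.671776·0.913845 = 77.472163
B₀ = V₀ − E₀ = 105.1007 − 77.472163 = 27.628537
spread = −(1/T)·ln(B₀/D) − r = −(1/5.1936)·ln(27.628537/42.0846) − 0.0766 = 0.00442909
in basis points: 0.00442909 × 10⁴ = 44.2909 bp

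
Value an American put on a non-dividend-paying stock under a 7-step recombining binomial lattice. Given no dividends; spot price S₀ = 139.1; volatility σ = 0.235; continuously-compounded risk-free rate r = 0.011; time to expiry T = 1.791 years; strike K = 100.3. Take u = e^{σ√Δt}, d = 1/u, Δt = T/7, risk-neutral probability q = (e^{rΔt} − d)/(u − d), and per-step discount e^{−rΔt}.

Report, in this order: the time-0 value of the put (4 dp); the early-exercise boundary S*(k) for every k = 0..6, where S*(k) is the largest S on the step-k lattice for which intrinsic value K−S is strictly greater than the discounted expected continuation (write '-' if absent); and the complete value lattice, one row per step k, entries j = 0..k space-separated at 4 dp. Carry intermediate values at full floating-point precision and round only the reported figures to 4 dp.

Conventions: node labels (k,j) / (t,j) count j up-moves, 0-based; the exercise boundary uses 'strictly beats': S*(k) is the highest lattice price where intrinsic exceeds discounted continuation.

price = 2.4577
boundary = - - - - - 76.7728 86.4632
tree:
2.4577
4.0459 0.7662
6.5465 1.3837 0.1073
10.3626 2.4861 0.2079 0.0000
15.9338 4.4394 0.4026 0.0000 0.0000
23.5272 7.8711 0.7795 0.0000 0.0000 0.0000
32.1315 13.8368 1.5096 0.0000 0.0000 0.0000 0.0000
39.7715 23.5272 2.9232 0.0000 0.0000 0.0000 0.0000 0.0000

Δt=0.25586  u=1.12622  d=0.88792  q=0.48215  discount=0.99719
step 7 (expiry): payoffs max(K−S,0) = 39.7715 23.5272 2.9232 0.0000 0.0000 0.0000 0.0000 0.0000
step 6: (k=6,j=0): S=68.1685, K−S=32.1315, hold=31.8496 ⇒ V=32.1315 exercise | (k=6,j=1): S=86.4632, K−S=13.8368, hold=13.5549 ⇒ V=13.8368 exercise | (k=6,j=2): S=109.6678, K−S=0.0000, hold=1.5096 ⇒ V=1.5096 continue | (k=6,j=3): S=139.1000, K−S=0.0000, hold=0.0000 ⇒ V=0.0000 continue | (k=6,j=4): S=176.4310, K−S=0.0000, hold=0.0000 ⇒ V=0.0000 continue | (k=6,j=5): S=223.7808, K−S=0.0000, hold=0.0000 ⇒ V=0.0000 continue | (k=6,j=6): S=283.8381, K−S=0.0000, hold=0.0000 ⇒ V=0.0000 continue  boundary S*=86.4632
step 5: (k=5,j=0): S=76.7728, K−S=23.5272, hold=23.2453 ⇒ V=23.5272 exercise | (k=5,j=1): S=97.3768, K−S=2.9232, hold=7.8711 ⇒ V=7.8711 continue | (k=5,j=2): S=123.5103, K−S=0.0000, hold=0.7795 ⇒ V=0.7795 continue | (k=5,j=3): S=156.6574, K−S=0.0000, hold=0.0000 ⇒ V=0.0000 continue | (k=5,j=4): S=198.7005, K−S=0.0000, hold=0.0000 ⇒ V=0.0000 continue | (k=5,j=5): S=252.0268, K−S=0.0000, hold=0.0000 ⇒ V=0.0000 continue  boundary S*=76.7728
step 4: (k=4,j=0): S=86.4632, K−S=13.8368, hold=15.9338 ⇒ V=15.9338 continue | (k=4,j=1): S=109.6678, K−S=0.0000, hold=4.4394 ⇒ V=4.4394 continue | (k=4,j=2): S=139.1000, K−S=0.0000, hold=0.4026 ⇒ V=0.4026 continue | (k=4,j=3): S=176.4310, K−S=0.0000, hold=0.0000 ⇒ V=0.0000 continue | (k=4,j=4): S=223.7808, K−S=0.0000, hold=0.0000 ⇒ V=0.0000 continue  boundary S*=-
step 3: (k=3,j=0): S=97.3768, K−S=2.9232, hold=10.3626 ⇒ V=10.3626 continue | (k=3,j=1): S=123.5103, K−S=0.0000, hold=2.4861 ⇒ V=2.4861 continue | (k=3,j=2): S=156.6574, K−S=0.0000, hold=0.2079 ⇒ V=0.2079 continue | (k=3,j=3): S=198.7005, K−S=0.0000, hold=0.0000 ⇒ V=0.0000 continue  boundary S*=-
step 2: (k=2,j=0): S=109.6678, K−S=0.0000, hold=6.5465 ⇒ V=6.5465 continue | (k=2,j=1): S=139.1000, K−S=0.0000, hold=1.3837 ⇒ V=1.3837 continue | (k=2,j=2): S=176.4310, K−S=0.0000, hold=0.1073 ⇒ V=0.1073 continue  boundary S*=-
step 1: (k=1,j=0): S=123.5103, K−S=0.0000, hold=4.0459 ⇒ V=4.0459 continue | (k=1,j=1): S=156.6574, K−S=0.0000, hold=0.7662 ⇒ V=0.7662 continue  boundary S*=-
step 0: (k=0,j=0): S=139.1000, K−S=0.0000, hold=2.4577 ⇒ V=2.4577 continue  boundary S*=-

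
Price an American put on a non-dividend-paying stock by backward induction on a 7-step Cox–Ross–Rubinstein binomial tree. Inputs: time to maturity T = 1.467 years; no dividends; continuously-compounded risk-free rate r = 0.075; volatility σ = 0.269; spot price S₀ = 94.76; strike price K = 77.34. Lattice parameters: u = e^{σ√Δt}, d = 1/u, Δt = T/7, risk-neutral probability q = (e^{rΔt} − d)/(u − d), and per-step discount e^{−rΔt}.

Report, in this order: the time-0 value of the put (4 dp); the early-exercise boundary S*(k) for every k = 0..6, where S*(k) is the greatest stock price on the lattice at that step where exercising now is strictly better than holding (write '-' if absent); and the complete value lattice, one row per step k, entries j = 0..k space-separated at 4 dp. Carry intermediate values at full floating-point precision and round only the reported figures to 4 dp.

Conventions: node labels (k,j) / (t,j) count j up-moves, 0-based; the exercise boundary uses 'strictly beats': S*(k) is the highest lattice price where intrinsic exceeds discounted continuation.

price = 2.6406
boundary = - - - - 57.9028 65.4909 57.9028
tree:
2.6406
4.5646 1.0361
7.6756 1.9789 0.2422
12.4748 3.7056 0.5274 0.0000
19.4372 6.7550 1.1482 0.0000 0.0000
26.1461 11.8491 2.4998 0.0000 0.0000 0.0000
32.0777 19.4372 5.4424 0.0000 0.0000 0.0000 0.0000
37.3220 26.1461 11.8491 0.0000 0.0000 0.0000 0.0000 0.0000

Δt=0.20957, u=1.13105, d=0.88414, q=0.53341, disc=e^(-rΔt)=0.98441
k=7 terminal: V=max(K-S,0) → 37.3220 26.1461 11.8491 0.0000 0.0000 0.0000 0.0000 0.0000
k=6: j=0 S=45.2623 intr=32.0777 cont=30.8716 V=32.0777[EX]; j=1 S=57.9028 intr=19.4372 cont=18.2311 V=19.4372[EX]; j=2 S=74.0734 intr=3.2666 cont=5.4424 V=5.4424[hold]; j=3 S=94.7600 intr=0.0000 cont=0.0000 V=0.0000[hold]; j=4 S=121.2238 intr=0.0000 cont=0.0000 V=0.0000[hold]; j=5 S=155.0781 intr=0.0000 cont=0.0000 V=0.0000[hold]; j=6 S=198.3871 intr=0.0000 cont=0.0000 V=0.0000[hold]  S*(6)=57.9028
k=5: j=0 S=51.1939 intr=26.1461 cont=24.9400 V=26.1461[EX]; j=1 S=65.4909 intr=11.8491 cont=11.7855 V=11.8491[EX]; j=2 S=83.7806 intr=0.0000 cont=2.4998 V=2.4998[hold]; j=3 S=107.1782 intr=0.0000 cont=0.0000 V=0.0000[hold]; j=4 S=137.1100 intr=0.0000 cont=0.0000 V=0.0000[hold]; j=5 S=175.4010 intr=0.0000 cont=0.0000 V=0.0000[hold]  S*(5)=65.4909
k=4: j=0 S=57.9028 intr=19.4372 cont=18.2311 V=19.4372[EX]; j=1 S=74.0734 intr=3.2666 cont=6.7550 V=6.7550[hold]; j=2 S=94.7600 intr=0.0000 cont=1.1482 V=1.1482[hold]; j=3 S=121.2238 intr=0.0000 cont=0.0000 V=0.0000[hold]; j=4 S=155.0781 intr=0.0000 cont=0.0000 V=0.0000[hold]  S*(4)=57.9028
k=3: j=0 S=65.4909 intr=11.8491 cont=12.4748 V=12.4748[hold]; j=1 S=83.7806 intr=0.0000 cont=3.7056 V=3.7056[hold]; j=2 S=107.1782 intr=0.0000 cont=0.5274 V=0.5274[hold]; j=3 S=137.1100 intr=0.0000 cont=0.0000 V=0.0000[hold]  S*(3)=-
k=2: j=0 S=74.0734 intr=3.2666 cont=7.6756 V=7.6756[hold]; j=1 S=94.7600 intr=0.0000 cont=1.9789 V=1.9789[hold]; j=2 S=121.2238 intr=0.0000 cont=0.2422 V=0.2422[hold]  S*(2)=-
k=1: j=0 S=83.7806 intr=0.0000 cont=4.5646 V=4.5646[hold]; j=1 S=107.1782 intr=0.0000 cont=1.0361 V=1.0361[hold]  S*(1)=-
k=0: j=0 S=94.7600 intr=0.0000 cont=2.6406 V=2.6406[hold]  S*(0)=-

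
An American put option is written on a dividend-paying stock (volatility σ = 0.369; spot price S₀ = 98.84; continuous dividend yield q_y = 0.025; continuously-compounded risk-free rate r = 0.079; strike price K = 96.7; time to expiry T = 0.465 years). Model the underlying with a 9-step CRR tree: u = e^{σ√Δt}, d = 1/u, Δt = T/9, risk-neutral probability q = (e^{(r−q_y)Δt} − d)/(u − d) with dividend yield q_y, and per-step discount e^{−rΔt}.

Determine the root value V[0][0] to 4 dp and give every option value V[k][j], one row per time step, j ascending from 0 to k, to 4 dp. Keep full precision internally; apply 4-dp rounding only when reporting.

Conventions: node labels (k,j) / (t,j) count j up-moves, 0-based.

params: Δt=0.05167 u=1.08749 d=0.91955 q=0.49568 e^(-rΔt)=0.99593
t_9 payoffs: 50.2383 41.7525 31.7168 19.8483 5.8120 0.0000 0.0000 0.0000 0.0000 0.0000
k=8: node(8,0) S=50.5268 payoff=46.1732 vs cont=45.8445 → 46.1732 [stop]  node(8,1) S=59.7550 payoff=36.9450 vs cont=36.6282 → 36.9450 [stop]  node(8,2) S=70.6687 payoff=26.0313 vs cont=25.7286 → 26.0313 [stop]  node(8,3) S=83.5757 payoff=13.1243 vs cont=12.8383 → 13.1243 [stop]  node(8,4) S=98.8400 payoff=0.0000 vs cont=2.9192 → 2.9192 [wait]  node(8,5) S=116.8922 payoff=0.0000 vs cont=0.0000 → 0.0000 [wait]  node(8,6) S=138.2414 payoff=0.0000 vs cont=0.0000 → 0.0000 [wait]  node(8,7) S=163.4899 payoff=0.0000 vs cont=0.0000 → 0.0000 [wait]  node(8,8) S=193.3498 payoff=0.0000 vs cont=0.0000 → 0.0000 [wait]
k=7: node(7,0) S=54.9475 payoff=41.7525 vs cont=41.4295 → 41.7525 [stop]  node(7,1) S=64.9832 payoff=31.7168 vs cont=31.4068 → 31.7168 [stop]  node(7,2) S=76.8517 payoff=19.8483 vs cont=19.5536 → 19.8483 [stop]  node(7,3) S=90.8880 payoff=5.8120 vs cont=8.0330 → 8.0330 [wait]  node(7,4) S=107.4878 payoff=0.0000 vs cont=1.4662 → 1.4662 [wait]  node(7,5) S=127.1194 payoff=0.0000 vs cont=0.0000 → 0.0000 [wait]  node(7,6) S=150.3366 payoff=0.0000 vs cont=0.0000 → 0.0000 [wait]  node(7,7) S=177.7941 payoff=0.0000 vs cont=0.0000 → 0.0000 [wait]
k=6: node(6,0) S=59.7550 payoff=36.9450 vs cont=36.6282 → 36.9450 [stop]  node(6,1) S=70.6687 payoff=26.0313 vs cont=25.7286 → 26.0313 [stop]  node(6,2) S=83.5757 payoff=13.1243 vs cont=13.9347 → 13.9347 [wait]  node(6,3) S=98.8400 payoff=0.0000 vs cont=4.7585 → 4.7585 [wait]  node(6,4) S=116.8922 payoff=0.0000 vs cont=0.7364 → 0.7364 [wait]  node(6,5) S=138.2414 payoff=0.0000 vs cont=0.0000 → 0.0000 [wait]  node(6,6) S=163.4899 payoff=0.0000 vs cont=0.0000 → 0.0000 [wait]
k=5: node(5,0) S=64.9832 payoff=31.7168 vs cont=31.4068 → 31.7168 [stop]  node(5,1) S=76.8517 payoff=19.8483 vs cont=19.9536 → 19.9536 [wait]  node(5,2) S=90.8880 payoff=5.8120 vs cont=9.3480 → 9.3480 [wait]  node(5,3) S=107.4878 payoff=0.0000 vs cont=2.7536 → 2.7536 [wait]  node(5,4) S=127.1194 payoff=0.0000 vs cont=0.3699 → 0.3699 [wait]  node(5,5) S=150.3366 payoff=0.0000 vs cont=0.0000 → 0.0000 [wait]
k=4: node(4,0) S=70.6687 payoff=26.0313 vs cont=25.7806 → 26.0313 [stop]  node(4,1) S=83.5757 payoff=13.1243 vs cont=14.6368 → 14.6368 [wait]  node(4,2) S=98.8400 payoff=0.0000 vs cont=6.0545 → 6.0545 [wait]  node(4,3) S=116.8922 payoff=0.0000 vs cont=1.5656 → 1.5656 [wait]  node(4,4) S=138.2414 payoff=0.0000 vs cont=0.1858 → 0.1858 [wait]
k=3: node(3,0) S=76.8517 payoff=19.8483 vs cont=20.3002 → 20.3002 [wait]  node(3,1) S=90.8880 payoff=5.8120 vs cont=10.3404 → 10.3404 [wait]  node(3,2) S=107.4878 payoff=0.0000 vs cont=3.8139 → 3.8139 [wait]  node(3,3) S=127.1194 payoff=0.0000 vs cont=0.8781 → 0.8781 [wait]
k=2: node(2,0) S=83.5757 payoff=13.1243 vs cont=15.3008 → 15.3008 [wait]  node(2,1) S=98.8400 payoff=0.0000 vs cont=7.0764 → 7.0764 [wait]  node(2,2) S=116.8922 payoff=0.0000 vs cont=2.3491 → 2.3491 [wait]
k=1: node(1,0) S=90.8880 payoff=5.8120 vs cont=11.1784 → 11.1784 [wait]  node(1,1) S=107.4878 payoff=0.0000 vs cont=4.7139 → 4.7139 [wait]
k=0: node(0,0) S=98.8400 payoff=0.0000 vs cont=7.9416 → 7.9416 [wait]

price = 7.9416
tree:
7.9416
11.1784 4.7139
15.3008 7.0764 2.3491
20.3002 10.3404 3.8139 0.8781
26.0313 14.6368 6.0545 1.5656 0.1858
31.7168 19.9536 9.3480 2.7536 0.3699 0.0000
36.9450 26.0313 13.9347 4.7585 0.7364 0.0000 0.0000
41.7525 31.7168 19.8483 8.0330 1.4662 0.0000 0.0000 0.0000
46.1732 36.9450 26.0313 13.1243 2.9192 0.0000 0.0000 0.0000 0.0000
50.2383 41.7525 31.7168 19.8483 5.8120 0.0000 0.0000 0.0000 0.0000 0.0000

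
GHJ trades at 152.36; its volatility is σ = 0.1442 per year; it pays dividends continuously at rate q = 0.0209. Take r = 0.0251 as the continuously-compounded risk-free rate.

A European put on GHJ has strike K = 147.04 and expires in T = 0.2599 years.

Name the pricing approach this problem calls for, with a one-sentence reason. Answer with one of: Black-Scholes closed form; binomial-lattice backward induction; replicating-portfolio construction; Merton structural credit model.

framework: Black-Scholes closed form

Key observation: a European-exercise option on GHJ struck at 147.04 — a GBM underlying with constant parameters — admits an analytic price: the data contain no early exercise, no discrete tree, no debt structure.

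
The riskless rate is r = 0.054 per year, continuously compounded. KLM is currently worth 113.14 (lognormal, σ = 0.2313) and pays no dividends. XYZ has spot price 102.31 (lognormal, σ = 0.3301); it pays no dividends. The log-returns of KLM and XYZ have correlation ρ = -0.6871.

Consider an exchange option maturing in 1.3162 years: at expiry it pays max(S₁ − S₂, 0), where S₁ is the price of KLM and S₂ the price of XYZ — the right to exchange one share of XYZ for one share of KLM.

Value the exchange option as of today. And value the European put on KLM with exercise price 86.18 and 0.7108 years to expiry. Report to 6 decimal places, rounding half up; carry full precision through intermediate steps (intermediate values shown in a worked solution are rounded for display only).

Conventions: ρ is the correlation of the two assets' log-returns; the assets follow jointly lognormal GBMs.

exchange price = 30.890978
price(KLM put K=86.18) = 0.445172

σ_eff = √(σ₁² + σ₂² − 2ρσ₁σ₂) = √(0.2313² + 0.3301² − 2·-0.6871·0.2313·0.3301) = 0.517097
d₁ = (ln(S₁/S₂) + (q₂ − q₁ + σ_eff²/2)T) / (σ_eff√T) = (ln(113.14/102.31) + (0.0 − 0.0 + 0.133694)·1.3162) / 0.593243 = 0.466229
d₂ = d₁ − σ_eff√T = 0.466229 − 0.593243 = -0.127014
N(d₁) = 0.679474,  N(d₂) = 0.449465
V = S₁·e^{−q₁T}·N(d₁) − S₂·e^{−q₂T}·N(d₂) = 76.875718 − 45.984740 = 30.890978
[vanilla: KLM put K=86.18]
σ√T = 0.2313·√0.7108 = 0.195007
d₁ = (ln(S/K) + (r+σ²/2)T) / (σ√T) = (ln(113.14/86.18) + (0.054+0.2313²/2)·0.7108) / 0.195007 = (0.272188 + 0.057397) / 0.195007 = 1.690121
d₂ = d₁ − σ√T = 1.690121 − 0.195007 = 1.495115
e^{−rT} = 0.962344
N(−d₁) = 0.045502,  N(−d₂) = 0.067442
price = K·e^{−rT}·N(−d₂) − S·N(−d₁) = 5.593310 − 5.148138 = 0.445172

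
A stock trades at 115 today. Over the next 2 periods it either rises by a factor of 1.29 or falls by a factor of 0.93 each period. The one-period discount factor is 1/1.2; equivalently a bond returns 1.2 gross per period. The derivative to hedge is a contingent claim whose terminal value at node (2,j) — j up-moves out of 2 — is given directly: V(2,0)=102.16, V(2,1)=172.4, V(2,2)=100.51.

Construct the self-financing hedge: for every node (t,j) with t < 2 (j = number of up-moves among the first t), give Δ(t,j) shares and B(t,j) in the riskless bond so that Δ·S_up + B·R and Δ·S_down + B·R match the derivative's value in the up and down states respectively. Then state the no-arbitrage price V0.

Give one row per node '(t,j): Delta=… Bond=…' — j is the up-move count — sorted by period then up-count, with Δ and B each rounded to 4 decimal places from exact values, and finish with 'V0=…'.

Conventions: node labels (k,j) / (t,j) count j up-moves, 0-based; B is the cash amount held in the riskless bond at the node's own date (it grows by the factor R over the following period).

(0,0): Delta=-0.7318 Bond=172.7525
(1,0): Delta=1.8243 Bond=-66.0778
(1,1): Delta=-1.3461 Bond=298.4299
V0=88.5916

The replicating-portfolio and risk-neutral prices coincide; use p* = (1.2−0.93)/(1.29−0.93) = 0.7500 for the latter.
At maturity the claim pays: V(2,0)=102.1600, V(2,1)=172.4000, V(2,2)=100.5100
Node (1,0) S=106.9500: V=(p*·172.4000+(1−p*)·102.1600)/1.2=129.0333; Δ=(172.4000−102.1600)/(137.9655−99.4635)=1.8243; B=V−Δ·S=-66.0778
Node (1,1) S=148.3500: V=(p*·100.5100+(1−p*)·172.4000)/1.2=98.7354; Δ=(100.5100−172.4000)/(191.3715−137.9655)=-1.3461; B=V−Δ·S=298.4299
Node (0,0) S=115.0000: V=(p*·98.7354+(1−p*)·129.0333)/1.2=88.5916; Δ=(98.7354−129.0333)/(148.3500−106.9500)=-0.7318; B=V−Δ·S=172.7525
Sanity check at the root: Δ(0,0)·S0 + B(0,0) reproduces V0 = 88.5916.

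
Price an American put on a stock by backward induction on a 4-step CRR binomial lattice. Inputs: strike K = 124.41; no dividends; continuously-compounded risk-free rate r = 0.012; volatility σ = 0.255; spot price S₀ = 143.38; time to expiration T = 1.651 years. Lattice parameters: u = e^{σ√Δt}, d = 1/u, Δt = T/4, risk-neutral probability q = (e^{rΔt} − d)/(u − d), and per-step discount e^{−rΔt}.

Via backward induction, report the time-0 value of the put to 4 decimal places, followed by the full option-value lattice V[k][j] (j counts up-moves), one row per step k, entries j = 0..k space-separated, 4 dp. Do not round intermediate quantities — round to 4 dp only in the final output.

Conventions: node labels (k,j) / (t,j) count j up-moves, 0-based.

price = 9.5310
tree:
9.5310
15.4935 3.0200
24.4078 5.7723 0.0000
36.7014 11.0331 0.0000 0.0000
49.9551 21.0885 0.0000 0.0000 0.0000

params: Δt=0.41275 u=1.17801 d=0.84889 q=0.47422 e^(-rΔt)=0.99506
t_4 payoffs: 49.9551 21.0885 0.0000 0.0000 0.0000
k=3: node(3,0) S=87.7086 payoff=36.7014 vs cont=36.0868 → 36.7014 [stop]  node(3,1) S=121.7138 payoff=2.6962 vs cont=11.0331 → 11.0331 [wait]  node(3,2) S=168.9030 payoff=0.0000 vs cont=0.0000 → 0.0000 [wait]  node(3,3) S=234.3879 payoff=0.0000 vs cont=0.0000 → 0.0000 [wait]
k=2: node(2,0) S=103.3215 payoff=21.0885 vs cont=24.4078 → 24.4078 [wait]  node(2,1) S=143.3800 payoff=0.0000 vs cont=5.7723 → 5.7723 [wait]  node(2,2) S=198.9694 payoff=0.0000 vs cont=0.0000 → 0.0000 [wait]
k=1: node(1,0) S=121.7138 payoff=2.6962 vs cont=15.4935 → 15.4935 [wait]  node(1,1) S=168.9030 payoff=0.0000 vs cont=3.0200 → 3.0200 [wait]
k=0: node(0,0) S=143.3800 payoff=0.0000 vs cont=9.5310 → 9.5310 [wait]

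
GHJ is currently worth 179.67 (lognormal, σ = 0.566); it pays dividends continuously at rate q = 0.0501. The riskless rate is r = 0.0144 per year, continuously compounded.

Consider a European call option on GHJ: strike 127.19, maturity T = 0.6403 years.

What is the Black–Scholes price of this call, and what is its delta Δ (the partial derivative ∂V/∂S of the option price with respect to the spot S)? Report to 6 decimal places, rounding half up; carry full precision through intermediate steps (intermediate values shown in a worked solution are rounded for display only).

σ√T = 0.566·√0.6403 = 0.452906
d₁ = (ln(S/K) + (r−q+σ²/2)T) / (σ√T) = (ln(179.67/127.19) + (0.0144−0.0501+0.566²/2)·0.6403) / 0.452906 = (0.345440 + 0.079703) / 0.452906 = 0.938700
d₂ = d₁ − σ√T = 0.938700 − 0.452906 = 0.485794
e^{−rT} = 0.990822
e^{−qT} = 0.968430
N(d₁) = 0.826058,  N(d₂) = 0.686443
Call price V = S·e^{−qT}·N(d₁) − K·e^{−rT}·N(d₂) = 143.732237 − 86.507424 = 57.224813
Δ = e^{−qT}·N(d₁) = 0.799979

price = 57.224813
Δ = 0.799979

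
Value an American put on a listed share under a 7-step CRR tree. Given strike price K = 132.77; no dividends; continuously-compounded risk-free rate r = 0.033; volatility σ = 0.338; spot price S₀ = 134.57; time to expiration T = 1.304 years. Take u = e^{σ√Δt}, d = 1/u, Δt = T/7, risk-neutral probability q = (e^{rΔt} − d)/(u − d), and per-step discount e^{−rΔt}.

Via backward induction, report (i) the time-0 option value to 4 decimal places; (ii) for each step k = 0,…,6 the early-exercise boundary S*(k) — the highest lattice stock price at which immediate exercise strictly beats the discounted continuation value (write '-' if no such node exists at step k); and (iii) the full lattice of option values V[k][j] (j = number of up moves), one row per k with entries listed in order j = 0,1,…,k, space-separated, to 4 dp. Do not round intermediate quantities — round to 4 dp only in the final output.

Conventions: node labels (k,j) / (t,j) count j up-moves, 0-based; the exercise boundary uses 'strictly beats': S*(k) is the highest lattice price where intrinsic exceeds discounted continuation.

price = 17.7733
boundary = - - - 86.8718 75.0797 86.8718 100.5160
tree:
17.7733
25.2351 10.0649
34.6831 15.5099 4.4032
45.8982 23.1991 7.5311 1.1333
57.6903 33.4228 12.6230 2.2126 0.0000
67.8818 45.8982 20.5827 4.3198 0.0000 0.0000
76.6898 57.6903 32.2540 8.4341 0.0000 0.0000 0.0000
84.3022 67.8818 45.8982 16.4668 0.0000 0.0000 0.0000 0.0000

Δt=0.18629, u=1.15706, d=0.86426, q=0.48465, disc=e^(-rΔt)=0.99387
k=7 terminal: V=max(K-S,0) → 84.3022 67.8818 45.8982 16.4668 0.0000 0.0000 0.0000 0.0000
k=6: j=0 S=56.0802 intr=76.6898 cont=75.8761 V=76.6898[EX]; j=1 S=75.0797 intr=57.6903 cont=56.8766 V=57.6903[EX]; j=2 S=100.5160 intr=32.2540 cont=31.4403 V=32.2540[EX]; j=3 S=134.5700 intr=0.0000 cont=8.4341 V=8.4341[hold]; j=4 S=180.1611 intr=0.0000 cont=0.0000 V=0.0000[hold]; j=5 S=241.1982 intr=0.0000 cont=0.0000 V=0.0000[hold]; j=6 S=322.9140 intr=0.0000 cont=0.0000 V=0.0000[hold]  S*(6)=100.5160
k=5: j=0 S=64.8882 intr=67.8818 cont=67.0681 V=67.8818[EX]; j=1 S=86.8718 intr=45.8982 cont=45.0845 V=45.8982[EX]; j=2 S=116.3032 intr=16.4668 cont=20.5827 V=20.5827[hold]; j=3 S=155.7058 intr=0.0000 cont=4.3198 V=4.3198[hold]; j=4 S=208.4575 intr=0.0000 cont=0.0000 V=0.0000[hold]; j=5 S=279.0811 intr=0.0000 cont=0.0000 V=0.0000[hold]  S*(5)=86.8718
k=4: j=0 S=75.0797 intr=57.6903 cont=56.8766 V=57.6903[EX]; j=1 S=100.5160 intr=32.2540 cont=33.4228 V=33.4228[hold]; j=2 S=134.5700 intr=0.0000 cont=12.6230 V=12.6230[hold]; j=3 S=180.1611 intr=0.0000 cont=2.2126 V=2.2126[hold]; j=4 S=241.1982 intr=0.0000 cont=0.0000 V=0.0000[hold]  S*(4)=75.0797
k=3: j=0 S=86.8718 intr=45.8982 cont=45.6475 V=45.8982[EX]; j=1 S=116.3032 intr=16.4668 cont=23.1991 V=23.1991[hold]; j=2 S=155.7058 intr=0.0000 cont=7.5311 V=7.5311[hold]; j=3 S=208.4575 intr=0.0000 cont=1.1333 V=1.1333[hold]  S*(3)=86.8718
k=2: j=0 S=100.5160 intr=32.2540 cont=34.6831 V=34.6831[hold]; j=1 S=134.5700 intr=0.0000 cont=15.5099 V=15.5099[hold]; j=2 S=180.1611 intr=0.0000 cont=4.4032 V=4.4032[hold]  S*(2)=-
k=1: j=0 S=116.3032 intr=16.4668 cont=25.2351 V=25.2351[hold]; j=1 S=155.7058 intr=0.0000 cont=10.0649 V=10.0649[hold]  S*(1)=-
k=0: j=0 S=134.5700 intr=0.0000 cont=17.7733 V=17.7733[hold]  S*(0)=-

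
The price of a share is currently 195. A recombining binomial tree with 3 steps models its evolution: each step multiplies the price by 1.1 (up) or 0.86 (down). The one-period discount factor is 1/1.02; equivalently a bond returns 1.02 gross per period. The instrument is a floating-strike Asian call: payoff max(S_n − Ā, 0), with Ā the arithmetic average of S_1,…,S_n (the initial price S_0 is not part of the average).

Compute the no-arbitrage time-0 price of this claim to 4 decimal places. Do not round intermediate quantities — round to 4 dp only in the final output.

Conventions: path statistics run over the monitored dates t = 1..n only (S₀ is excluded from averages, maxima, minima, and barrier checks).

price = 9.3297

No-arbitrage gives p* = (R−d)/(u−d) = 0.6667: enumerate every path, weight its payoff by its p*-probability, and discount by R^3.
Enumerate all 2^3 = 8 price paths (U = up ×1.1, D = down ×0.86); each path with k up-moves has probability p*^k·(1−p*)^(3−k).
DDD: Ā=145.3176, payoff=0.0000, prob=0.037037
UDD: Ā=185.8714, payoff=0.0000, prob=0.074074
DUD: Ā=170.2714, payoff=0.0000, prob=0.074074
UUD: Ā=217.7890, payoff=0.0000, prob=0.148148
DDU: Ā=156.8554, payoff=1.7888, prob=0.074074
UDU: Ā=200.6290, payoff=2.2880, prob=0.148148
DUU: Ā=185.0290, payoff=17.8880, prob=0.148148
UUU: Ā=236.6650, payoff=22.8800, prob=0.296296
Price = Σ prob·payoff / R^3 = 9.900800 / 1.061208 = 9.3297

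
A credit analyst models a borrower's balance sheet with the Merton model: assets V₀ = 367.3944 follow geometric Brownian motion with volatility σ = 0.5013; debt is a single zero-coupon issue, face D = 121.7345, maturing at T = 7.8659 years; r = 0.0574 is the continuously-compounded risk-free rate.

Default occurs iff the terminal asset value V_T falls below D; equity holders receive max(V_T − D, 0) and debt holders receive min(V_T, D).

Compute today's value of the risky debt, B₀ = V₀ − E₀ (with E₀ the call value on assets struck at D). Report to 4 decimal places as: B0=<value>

B0=63.8268

Apply the equity-as-call identities (strike 121.7345, horizon 7.8659 years):
d₁ = [ln(V₀/D) + (r + σ²/2)T] / (σ√T)
   = [ln(367.3944/121.7345) + (0.0574 + 0.5·0.5013²)·7.8659] / (0.5013·√7.8659)
   = [1.104593 + 1.439860] / 1.405957 = 1.809766
d₂ = d₁ − σ√T = 1.809766 − 1.405957 = 0.403810
N(d₁) = 0.964834,  N(d₂) = 0.656824,  e^(−rT) = 0.636671
E₀ = V₀·N(d₁) − D·e^(−rT)·N(d₂)
   = 367.3944·0.964834 − 121.7345·0.636671·0.656824 = 303.567619
B₀ = V₀ − E₀ = 367.3944 − 303.567619 = 63.826781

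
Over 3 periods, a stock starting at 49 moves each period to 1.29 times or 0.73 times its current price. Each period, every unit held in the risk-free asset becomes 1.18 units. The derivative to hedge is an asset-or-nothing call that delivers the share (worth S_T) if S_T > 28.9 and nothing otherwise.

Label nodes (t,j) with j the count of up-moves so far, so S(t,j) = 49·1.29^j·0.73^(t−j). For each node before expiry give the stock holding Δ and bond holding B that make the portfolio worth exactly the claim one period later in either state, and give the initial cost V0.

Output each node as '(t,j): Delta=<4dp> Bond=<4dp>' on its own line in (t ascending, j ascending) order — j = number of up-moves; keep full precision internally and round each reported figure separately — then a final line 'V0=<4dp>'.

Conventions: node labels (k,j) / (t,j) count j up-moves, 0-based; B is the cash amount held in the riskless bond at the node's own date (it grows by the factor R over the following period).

(0,0): Delta=1.0192 Bond=-1.0312
(1,0): Delta=1.1584 Bond=-6.1945
(1,1): Delta=1.0000 Bond=0.0000
(2,0): Delta=2.3036 Bond=-37.2121
(2,1): Delta=1.0000 Bond=0.0000
(2,2): Delta=1.0000 Bond=0.0000
V0=48.9121

Risk-neutral probability p* = (R−d)/(u−d) = (1.18−0.73)/(1.29−0.73) = 0.8036.
At maturity the claim pays: V(3,0)=0.0000, V(3,1)=33.6846, V(3,2)=59.5249, V(3,3)=105.1878
  t=2,j=0: stock 26.1121 → up 33.6846 (V=33.6846), down 19.0618 (V=0.0000). Price 22.9390; hedge Δ=2.3036, bond B=-37.2121.
  t=2,j=1: stock 46.1433 → up 59.5249 (V=59.5249), down 33.6846 (V=33.6846). Price 46.1433; hedge Δ=1.0000, bond B=0.0000.
  t=2,j=2: stock 81.5409 → up 105.1878 (V=105.1878), down 59.5249 (V=59.5249). Price 81.5409; hedge Δ=1.0000, bond B=0.0000.
  t=1,j=0: stock 35.7700 → up 46.1433 (V=46.1433), down 26.1121 (V=22.9390). Price 35.2418; hedge Δ=1.1584, bond B=-6.1945.
  t=1,j=1: stock 63.2100 → up 81.5409 (V=81.5409), down 46.1433 (V=46.1433). Price 63.2100; hedge Δ=1.0000, bond B=0.0000.
  t=0,j=0: stock 49.0000 → up 63.2100 (V=63.2100), down 35.7700 (V=35.2418). Price 48.9121; hedge Δ=1.0192, bond B=-1.0312.
Verification: the root portfolio costs Δ(0,0)·S0 + B(0,0) = 48.9121, matching V0.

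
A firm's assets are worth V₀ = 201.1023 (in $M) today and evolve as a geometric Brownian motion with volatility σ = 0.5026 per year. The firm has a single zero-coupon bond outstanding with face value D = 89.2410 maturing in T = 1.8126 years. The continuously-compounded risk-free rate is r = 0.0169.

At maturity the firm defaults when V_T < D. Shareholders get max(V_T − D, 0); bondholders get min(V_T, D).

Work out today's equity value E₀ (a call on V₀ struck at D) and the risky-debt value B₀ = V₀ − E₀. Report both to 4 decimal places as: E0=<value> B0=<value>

E0=118.9336 B0=82.1687

Equity is a call on the firm's assets struck at D = 89.2410:
d₁ = [ln(V₀/D) + (r + σ²/2)T] / (σ√T)
   = [ln(201.1023/89.2410) + (0.0169 + 0.5·0.5026²)·1.8126] / (0.5026·√1.8126)
   = [0.812473 + 0.259570] / 0.676665 = 1.584306
d₂ = d₁ − σ√T = 1.584306 − 0.676665 = 0.907641
N(d₁) = 0.943438,  N(d₂) = 0.817966,  e^(−rT) = 0.969831
E₀ = V₀·N(d₁) − D·e^(−rT)·N(d₂)
   = 201.1023·0.943438 − 89.2410·0.969831·0.817966 = 118.933609
B₀ = V₀ − E₀ = 201.1023 − 118.933609 = 82.168691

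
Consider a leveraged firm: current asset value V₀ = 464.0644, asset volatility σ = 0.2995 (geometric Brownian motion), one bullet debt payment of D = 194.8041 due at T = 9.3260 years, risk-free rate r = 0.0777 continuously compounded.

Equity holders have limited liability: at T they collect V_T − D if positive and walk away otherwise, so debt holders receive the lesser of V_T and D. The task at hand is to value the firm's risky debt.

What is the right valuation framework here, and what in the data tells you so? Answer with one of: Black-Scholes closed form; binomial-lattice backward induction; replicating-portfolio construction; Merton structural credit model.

framework: Merton structural credit model

Key observation: a levered firm with one bullet debt due at 9.3260 years is the canonical structural-credit setup: equity is a call on the firm's assets struck at the face value.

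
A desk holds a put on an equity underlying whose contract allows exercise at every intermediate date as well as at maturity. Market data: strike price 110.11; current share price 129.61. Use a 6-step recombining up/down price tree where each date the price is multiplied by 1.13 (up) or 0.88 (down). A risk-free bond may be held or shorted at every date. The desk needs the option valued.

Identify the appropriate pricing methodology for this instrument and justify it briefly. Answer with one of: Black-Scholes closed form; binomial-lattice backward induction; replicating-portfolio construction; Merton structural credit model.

Key observation: the exercise right at every one of the 6 steps is what matters: each node needs max(110.11 − S, continuation), which only the stepwise tree valuation starting from spot 129.61 delivers.

framework: binomial-lattice backward induction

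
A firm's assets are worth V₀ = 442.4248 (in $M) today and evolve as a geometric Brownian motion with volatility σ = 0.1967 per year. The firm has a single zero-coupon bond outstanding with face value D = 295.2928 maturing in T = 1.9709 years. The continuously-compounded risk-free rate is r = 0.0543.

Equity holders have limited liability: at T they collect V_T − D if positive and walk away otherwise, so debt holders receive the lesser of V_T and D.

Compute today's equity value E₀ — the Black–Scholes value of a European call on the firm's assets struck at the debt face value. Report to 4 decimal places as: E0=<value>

E0=178.2780

Apply the equity-as-call identities (strike 295.2928, horizon 1.9709 years):
d₁ = [ln(V₀/D) + (r + σ²/2)T] / (σ√T)
   = [ln(442.4248/295.2928) + (0.0543 + 0.5·0.1967²)·1.9709] / (0.1967·√1.9709)
   = [0.404303 + 0.145148] / 0.276145 = 1.989721
d₂ = d₁ − σ√T = 1.989721 − 0.276145 = 1.713577
N(d₁) = 0.976689,  N(d₂) = 0.956697,  e^(−rT) = 0.898508
E₀ = V₀·N(d₁) − D·e^(−rT)·N(d₂)
   = 442.4248·0.976689 − 295.2928·0.898508·0.956697 = 178.277969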